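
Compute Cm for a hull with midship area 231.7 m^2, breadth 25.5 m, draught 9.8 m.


Formula: Cm = Am / (B * T)
Step 1 — B * T = 25.5 * 9.8 = 249.9 m^2
Step 2 — Cm = 231.7 / 249.9 ≈ 0.92717 (5 s.f.)

0.92717


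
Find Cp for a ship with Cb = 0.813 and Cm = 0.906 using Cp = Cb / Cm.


Formula: Cp = Cb / Cm
Substituting: Cp = 0.813 / 0.906
Result: Cp ≈ 0.89735 (5 s.f.)

0.89735


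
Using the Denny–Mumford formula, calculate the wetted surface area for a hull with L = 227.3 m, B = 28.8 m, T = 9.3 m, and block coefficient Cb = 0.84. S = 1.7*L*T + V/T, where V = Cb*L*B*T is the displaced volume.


Formula: S = 1.7*L*T + V/T with V = Cb*L*B*T, i.e. S = L * (1.7*T + Cb*B)
Step 1 — 1.7*T = 1.7 * 9.3 = 15.81 m
Step 2 — Cb*B = 0.84 * 28.8 = 24.192 m
Step 3 — 1.7*T + Cb*B = 15.81 + 24.192 = 40.002 m
Step 4 — S = 227.3 * 40.002 ≈ 9092.5 m^2 (5 s.f.)

9092.5 m^2


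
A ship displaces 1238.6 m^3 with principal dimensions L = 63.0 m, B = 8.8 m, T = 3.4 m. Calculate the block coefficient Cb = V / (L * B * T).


Formula: Cb = V / (L * B * T)
Step 1 — L * B * T = 63.0 * 8.8 * 3.4 = 1884.96 m^3
Step 2 — Cb = 1238.6 / 1884.96 ≈ 0.65710 (5 s.f.)

0.65710


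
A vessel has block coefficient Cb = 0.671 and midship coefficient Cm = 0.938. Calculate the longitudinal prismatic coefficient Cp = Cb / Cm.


Formula: Cp = Cb / Cm
Substituting: Cp = 0.671 / 0.938
Result: Cp ≈ 0.71535 (5 s.f.)

0.71535


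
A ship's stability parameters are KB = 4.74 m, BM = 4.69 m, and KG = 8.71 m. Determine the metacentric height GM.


Formula: GM = KB + BM - KG
Step 1 — KM = KB + BM = 4.74 + 4.69 = 9.43 m
Step 2 — GM = KM - KG = 9.43 - 8.71 = 0.72 m

0.72 m


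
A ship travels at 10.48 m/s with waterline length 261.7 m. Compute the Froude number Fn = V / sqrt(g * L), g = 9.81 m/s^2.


Formula: Fn = V / sqrt(g * L)
Step 1 — g * L = 9.81 * 261.7 = 2567.277
Step 2 — sqrt(g * L) = sqrt(2567.277) = 50.668304
Step 3 — Fn = 10.48 / 50.668304 ≈ 0.20684 (5 s.f.)

0.20684


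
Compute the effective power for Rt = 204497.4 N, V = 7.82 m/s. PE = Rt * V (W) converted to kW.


Formula: PE = Rt * V / 1000 (kW)
Step 1 — PE (W) = 204497.4 * 7.82 = 1599169.668 W
Step 2 — PE (kW) = 1599169.668 / 1000 ≈ 1599.2 kW (5 s.f.)

1599.2 kW


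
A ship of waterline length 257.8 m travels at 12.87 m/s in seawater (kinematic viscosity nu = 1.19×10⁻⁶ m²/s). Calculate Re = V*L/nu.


Formula: Re = V * L / nu
Step 1 — V * L = 12.87 * 257.8 = 3317.886 m^2/s
Step 2 — Re = 3317.886 / 1.19e-6 = 2.79e+09

2.79e+09


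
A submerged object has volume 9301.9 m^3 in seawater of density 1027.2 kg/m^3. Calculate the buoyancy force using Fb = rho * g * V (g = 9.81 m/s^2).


Formula: Fb = rho * g * V
Substituting: Fb = 1027.2 * 9.81 * 9301.9
Intermediate: 1027.2 * 9.81 = 10076.832
Result: Fb = 10076.832 * 9301.9 ≈ 93734000 N (5 s.f.)

93734000 N


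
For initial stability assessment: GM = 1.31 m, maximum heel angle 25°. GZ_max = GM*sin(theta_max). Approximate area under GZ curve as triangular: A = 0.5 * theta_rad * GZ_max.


Formula: GZ_max = GM * sin(theta); Area = 0.5 * theta_rad * GZ_max
Step 1 — GZ_max = 1.31 * sin(25°) = 1.31 * 0.422618 = 0.55363 m
Step 2 — theta_rad = 25 * pi/180 = 0.436332 rad
Step 3 — Area = 0.5 * 0.436332 * 0.55363 ≈ 0.12078 m·rad (5 s.f.)

0.12078 m·rad


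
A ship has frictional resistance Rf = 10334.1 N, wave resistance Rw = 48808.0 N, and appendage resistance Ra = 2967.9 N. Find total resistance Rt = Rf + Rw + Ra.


Formula: Rt = Rf + Rw + Ra
Substituting: Rt = 10334.1 + 48808.0 + 2967.9
Result: Rt = 62110.0 N

62110.0 N


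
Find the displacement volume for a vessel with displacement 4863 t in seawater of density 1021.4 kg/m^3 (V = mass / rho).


Formula: V = mass / rho
Step 1 — convert tonnes to kg: 4863 t * 1000 = 4863000 kg
Step 2 — V = 4863000 / 1021.4 ≈ 4761.1 m^3 (5 s.f.)

4761.1 m^3


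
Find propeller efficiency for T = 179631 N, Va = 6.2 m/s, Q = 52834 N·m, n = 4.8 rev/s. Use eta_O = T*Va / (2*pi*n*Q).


Formula: eta = T * Va / (2 * pi * n * Q)
Step 1 — numerator = T * Va = 179631 * 6.2 = 1113712.2
Step 2 — 2 * pi * n = 2 * pi * 4.8 = 30.159289
Step 3 — denominator = 30.159289 * 52834 = 1593435.88
Step 4 — eta = 1113712.2 / 1593435.88 ≈ 0.69894 (5 s.f.)

0.69894


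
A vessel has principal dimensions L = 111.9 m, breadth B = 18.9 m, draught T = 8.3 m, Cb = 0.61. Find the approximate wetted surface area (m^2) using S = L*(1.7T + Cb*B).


Formula: S = 1.7*L*T + V/T with V = Cb*L*B*T, i.e. S = L * (1.7*T + Cb*B)
Step 1 — 1.7*T = 1.7 * 8.3 = 14.11 m
Step 2 — Cb*B = 0.61 * 18.9 = 11.529 m
Step 3 — 1.7*T + Cb*B = 14.11 + 11.529 = 25.639 m
Step 4 — S = 111.9 * 25.639 ≈ 2869.0 m^2 (5 s.f.)

2869.0 m^2


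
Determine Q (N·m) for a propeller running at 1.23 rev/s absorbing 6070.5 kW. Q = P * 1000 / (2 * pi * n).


Formula: Q = P_W / (2 * pi * n)
Step 1 — P_W = 6070.5 kW * 1000 = 6070500.0 W
Step 2 — 2 * pi * n = 2 * pi * 1.23 = 7.728318
Step 3 — Q = 6070500.0 / 7.728318 ≈ 785490 N·m (5 s.f.)

785490 N·m


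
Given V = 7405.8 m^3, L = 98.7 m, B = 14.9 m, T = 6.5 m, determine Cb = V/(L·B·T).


Formula: Cb = V / (L * B * T)
Step 1 — L * B * T = 98.7 * 14.9 * 6.5 = 9559.095 m^3
Step 2 — Cb = 7405.8 / 9559.095 ≈ 0.77474 (5 s.f.)

0.77474


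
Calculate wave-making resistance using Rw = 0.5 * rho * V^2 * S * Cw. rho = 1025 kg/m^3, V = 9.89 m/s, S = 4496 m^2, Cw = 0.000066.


Formula: Rw = 0.5 * rho * V^2 * S * Cw
Step 1 — V^2 = 9.89^2 = 97.8121
Step 2 — 0.5 * rho * V^2 = 0.5 * 1025 * 97.8121 = 50128.70125
Step 3 — Rw = 50128.70125 * 4496 * 0.000066 ≈ 14875 N (5 s.f.)

14875 N


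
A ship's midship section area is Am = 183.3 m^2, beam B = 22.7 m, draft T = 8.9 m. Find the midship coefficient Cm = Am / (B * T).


Formula: Cm = Am / (B * T)
Step 1 — B * T = 22.7 * 8.9 = 202.03 m^2
Step 2 — Cm = 183.3 / 202.03 ≈ 0.90729 (5 s.f.)

0.90729


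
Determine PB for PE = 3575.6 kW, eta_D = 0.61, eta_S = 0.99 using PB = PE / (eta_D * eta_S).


Formula: PB = PE / (eta_D * eta_S)
Step 1 — combined efficiency = eta_D * eta_S = 0.61 * 0.99 = 0.6039
Step 2 — PB = 3575.6 / 0.6039 ≈ 5920.8 kW (5 s.f.)

5920.8 kW


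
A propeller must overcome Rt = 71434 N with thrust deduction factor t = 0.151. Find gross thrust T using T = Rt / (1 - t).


Formula: T = Rt / (1 - t)
Step 1 — (1 - t) = 1 - 0.151 = 0.849
Step 2 — T = 71434 / 0.849 ≈ 84139 N (5 s.f.)

84139 N


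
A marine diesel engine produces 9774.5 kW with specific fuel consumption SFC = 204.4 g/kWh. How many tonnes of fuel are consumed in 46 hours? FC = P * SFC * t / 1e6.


Formula: FC (tonnes) = P * SFC * t / 1,000,000
Step 1 — P * SFC * t = 9774.5 * 204.4 * 46 = 91903758.8 g
Step 2 — FC (tonnes) = 91903758.8 / 1,000,000 ≈ 91.904 tonnes (5 s.f.)

91.904 tonnes


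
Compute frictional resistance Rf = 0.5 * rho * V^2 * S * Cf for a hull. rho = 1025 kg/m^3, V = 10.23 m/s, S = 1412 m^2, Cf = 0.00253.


Formula: Rf = 0.5 * rho * V^2 * S * Cf
Step 1 — V^2 = 10.23^2 = 104.6529
Step 2 — 0.5 * rho * V^2 = 0.5 * 1025 * 104.6529 = 53634.61125
Step 3 — Rf = 53634.61125 * 1412 * 0.00253 ≈ 191600 N (5 s.f.)

191600 N


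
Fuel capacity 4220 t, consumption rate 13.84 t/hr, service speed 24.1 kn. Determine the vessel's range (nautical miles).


Formula: endurance = fuel / rate; range = endurance * speed
Step 1 — endurance = 4220 / 13.84 = 304.9133 hours
Step 2 — range = 304.9133 * 24.1 ≈ 7348.4 nautical miles (5 s.f.)

7348.4 NM


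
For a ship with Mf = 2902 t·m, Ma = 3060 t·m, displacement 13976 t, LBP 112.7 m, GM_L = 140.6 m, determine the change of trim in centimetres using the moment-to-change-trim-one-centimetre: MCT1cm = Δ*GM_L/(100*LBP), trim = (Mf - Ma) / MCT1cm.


Formula: net trimming moment = Mf - Ma; MCT1cm = Δ*GM_L/(100*LBP); trim = net moment / MCT1cm
Step 1 — net trimming moment = 2902 - 3060 = -158 t·m
Step 2 — MCT1cm = 13976 * 140.6 / (100 * 112.7) = 174.359 t·m/cm
Step 3 — trim = -158 / 174.359 ≈ -0.90618 cm (5 s.f.)

-0.90618 cm


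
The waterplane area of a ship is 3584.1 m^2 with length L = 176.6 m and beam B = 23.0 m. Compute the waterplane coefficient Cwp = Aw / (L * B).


Formula: Cwp = Aw / (L * B)
Step 1 — L * B = 176.6 * 23.0 = 4061.8 m^2
Step 2 — Cwp = 3584.1 / 4061.8 ≈ 0.88239 (5 s.f.)

0.88239


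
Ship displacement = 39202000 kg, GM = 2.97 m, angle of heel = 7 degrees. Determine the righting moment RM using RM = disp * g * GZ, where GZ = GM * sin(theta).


Formula: GZ = GM * sin(theta); RM = disp * g * GZ
Step 1 — GZ = 2.97 * sin(7°) = 2.97 * 0.121869 = 0.361951 m
Step 2 — RM = 39202000 * 9.81 * 0.361951 ≈ 139200000 N·m (5 s.f.)

139200000 N·m


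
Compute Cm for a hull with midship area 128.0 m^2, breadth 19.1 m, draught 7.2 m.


Formula: Cm = Am / (B * T)
Step 1 — B * T = 19.1 * 7.2 = 137.52 m^2
Step 2 — Cm = 128.0 / 137.52 ≈ 0.93077 (5 s.f.)

0.93077


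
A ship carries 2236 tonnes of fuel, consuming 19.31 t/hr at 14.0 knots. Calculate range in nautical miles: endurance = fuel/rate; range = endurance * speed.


Formula: endurance = fuel / rate; range = endurance * speed
Step 1 — endurance = 2236 / 19.31 = 115.7949 hours
Step 2 — range = 115.7949 * 14.0 ≈ 1621.1 nautical miles (5 s.f.)

1621.1 NM


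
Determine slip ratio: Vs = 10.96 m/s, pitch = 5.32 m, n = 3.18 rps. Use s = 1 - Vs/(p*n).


Formula: s = 1 - Vs / (p * n)
Step 1 — p * n = 5.32 * 3.18 = 16.9176
Step 2 — Vs / (p*n) = 10.96 / 16.9176 = 0.647846 (6 d.p.)
Step 3 — s = 1 - 0.647846 = 0.352154

0.352154


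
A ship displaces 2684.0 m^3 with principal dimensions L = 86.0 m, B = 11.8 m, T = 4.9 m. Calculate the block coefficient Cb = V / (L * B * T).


Formula: Cb = V / (L * B * T)
Step 1 — L * B * T = 86.0 * 11.8 * 4.9 = 4972.52 m^3
Step 2 — Cb = 2684.0 / 4972.52 ≈ 0.53977 (5 s.f.)

0.53977


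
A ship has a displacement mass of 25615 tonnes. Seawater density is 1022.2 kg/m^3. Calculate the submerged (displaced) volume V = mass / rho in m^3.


Formula: V = mass / rho
Step 1 — convert tonnes to kg: 25615 t * 1000 = 25615000 kg
Step 2 — V = 25615000 / 1022.2 ≈ 25059 m^3 (5 s.f.)

25059 m^3


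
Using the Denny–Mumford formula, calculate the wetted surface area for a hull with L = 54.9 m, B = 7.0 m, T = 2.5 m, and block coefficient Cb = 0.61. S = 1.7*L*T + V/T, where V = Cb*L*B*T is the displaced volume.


Formula: S = 1.7*L*T + V/T with V = Cb*L*B*T, i.e. S = L * (1.7*T + Cb*B)
Step 1 — 1.7*T = 1.7 * 2.5 = 4.25 m
Step 2 — Cb*B = 0.61 * 7.0 = 4.27 m
Step 3 — 1.7*T + Cb*B = 4.25 + 4.27 = 8.52 m
Step 4 — S = 54.9 * 8.52 ≈ 467.75 m^2 (5 s.f.)

467.75 m^2


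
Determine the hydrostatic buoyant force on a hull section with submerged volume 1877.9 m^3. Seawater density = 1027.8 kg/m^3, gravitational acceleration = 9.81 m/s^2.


Formula: Fb = rho * g * V
Substituting: Fb = 1027.8 * 9.81 * 1877.9
Intermediate: 1027.8 * 9.81 = 10082.718
Result: Fb = 10082.718 * 1877.9 ≈ 18934000 N (5 s.f.)

18934000 N


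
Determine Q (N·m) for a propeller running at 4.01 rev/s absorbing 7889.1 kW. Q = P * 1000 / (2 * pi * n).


Formula: Q = P_W / (2 * pi * n)
Step 1 — P_W = 7889.1 kW * 1000 = 7889100.0 W
Step 2 — 2 * pi * n = 2 * pi * 4.01 = 25.195573
Step 3 — Q = 7889100.0 / 25.195573 ≈ 313110 N·m (5 s.f.)

313110 N·m


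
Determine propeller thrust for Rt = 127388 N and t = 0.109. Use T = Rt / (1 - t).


Formula: T = Rt / (1 - t)
Step 1 — (1 - t) = 1 - 0.109 = 0.891
Step 2 — T = 127388 / 0.891 ≈ 142970 N (5 s.f.)

142970 N


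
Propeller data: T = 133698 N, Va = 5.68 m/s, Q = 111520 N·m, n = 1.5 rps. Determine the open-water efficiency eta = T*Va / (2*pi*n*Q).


Formula: eta = T * Va / (2 * pi * n * Q)
Step 1 — numerator = T * Va = 133698 * 5.68 = 759404.64
Step 2 — 2 * pi * n = 2 * pi * 1.5 = 9.424778
Step 3 — denominator = 9.424778 * 111520 = 1051051.24
Step 4 — eta = 759404.64 / 1051051.24 ≈ 0.72252 (5 s.f.)

0.72252


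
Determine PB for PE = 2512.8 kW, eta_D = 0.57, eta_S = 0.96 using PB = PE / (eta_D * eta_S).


Formula: PB = PE / (eta_D * eta_S)
Step 1 — combined efficiency = eta_D * eta_S = 0.57 * 0.96 = 0.5472
Step 2 — PB = 2512.8 / 0.5472 ≈ 4592.1 kW (5 s.f.)

4592.1 kW


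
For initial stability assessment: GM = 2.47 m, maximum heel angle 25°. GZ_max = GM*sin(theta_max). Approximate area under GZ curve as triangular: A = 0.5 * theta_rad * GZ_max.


Formula: GZ_max = GM * sin(theta); Area = 0.5 * theta_rad * GZ_max
Step 1 — GZ_max = 2.47 * sin(25°) = 2.47 * 0.422618 = 1.043866 m
Step 2 — theta_rad = 25 * pi/180 = 0.436332 rad
Step 3 — Area = 0.5 * 0.436332 * 1.043866 ≈ 0.22774 m·rad (5 s.f.)

0.22774 m·rad


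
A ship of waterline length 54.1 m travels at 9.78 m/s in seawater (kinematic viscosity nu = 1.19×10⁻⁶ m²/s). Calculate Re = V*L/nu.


Formula: Re = V * L / nu
Step 1 — V * L = 9.78 * 54.1 = 529.098 m^2/s
Step 2 — Re = 529.098 / 1.19e-6 = 4.45e+08

4.45e+08


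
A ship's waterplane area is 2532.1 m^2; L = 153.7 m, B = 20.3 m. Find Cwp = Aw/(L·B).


Formula: Cwp = Aw / (L * B)
Step 1 — L * B = 153.7 * 20.3 = 3120.11 m^2
Step 2 — Cwp = 2532.1 / 3120.11 ≈ 0.81154 (5 s.f.)

0.81154


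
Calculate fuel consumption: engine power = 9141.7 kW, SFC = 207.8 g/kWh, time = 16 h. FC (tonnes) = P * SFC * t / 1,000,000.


Formula: FC (tonnes) = P * SFC * t / 1,000,000
Step 1 — P * SFC * t = 9141.7 * 207.8 * 16 = 30394324.16 g
Step 2 — FC (tonnes) = 30394324.16 / 1,000,000 ≈ 30.394 tonnes (5 s.f.)

30.394 tonnes


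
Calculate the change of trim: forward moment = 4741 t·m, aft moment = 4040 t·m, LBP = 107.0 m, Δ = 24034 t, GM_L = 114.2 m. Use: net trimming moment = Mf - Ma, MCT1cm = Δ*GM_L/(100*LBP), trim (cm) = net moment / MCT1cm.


Formula: net trimming moment = Mf - Ma; MCT1cm = Δ*GM_L/(100*LBP); trim = net moment / MCT1cm
Step 1 — net trimming moment = 4741 - 4040 = 701 t·m
Step 2 — MCT1cm = 24034 * 114.2 / (100 * 107.0) = 256.5124 t·m/cm
Step 3 — trim = 701 / 256.5124 ≈ 2.7328 cm (5 s.f.)

2.7328 cm


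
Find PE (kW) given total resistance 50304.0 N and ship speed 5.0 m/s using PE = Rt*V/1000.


Formula: PE = Rt * V / 1000 (kW)
Step 1 — PE (W) = 50304.0 * 5.0 = 251520.0 W
Step 2 — PE (kW) = 251520.0 / 1000 ≈ 251.52 kW (5 s.f.)

251.52 kW


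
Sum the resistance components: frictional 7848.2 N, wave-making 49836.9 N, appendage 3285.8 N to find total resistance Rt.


Formula: Rt = Rf + Rw + Ra
Substituting: Rt = 7848.2 + 49836.9 + 3285.8
Result: Rt = 60970.9 N

60970.9 N


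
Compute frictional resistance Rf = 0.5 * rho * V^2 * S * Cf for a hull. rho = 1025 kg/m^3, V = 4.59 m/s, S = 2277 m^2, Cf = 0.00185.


Formula: Rf = 0.5 * rho * V^2 * S * Cf
Step 1 — V^2 = 4.59^2 = 21.0681
Step 2 — 0.5 * rho * V^2 = 0.5 * 1025 * 21.0681 = 10797.40125
Step 3 — Rf = 10797.40125 * 2277 * 0.00185 ≈ 45484 N (5 s.f.)

45484 N


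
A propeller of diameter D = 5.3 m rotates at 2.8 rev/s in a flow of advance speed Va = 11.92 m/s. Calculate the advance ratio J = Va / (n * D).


Formula: J = Va / (n * D)
Step 1 — n * D = 2.8 * 5.3 = 14.84
Step 2 — J = 11.92 / 14.84 ≈ 0.80323 (5 s.f.)

0.80323


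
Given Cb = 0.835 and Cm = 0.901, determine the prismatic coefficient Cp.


Formula: Cp = Cb / Cm
Substituting: Cp = 0.835 / 0.901
Result: Cp ≈ 0.92675 (5 s.f.)

0.92675


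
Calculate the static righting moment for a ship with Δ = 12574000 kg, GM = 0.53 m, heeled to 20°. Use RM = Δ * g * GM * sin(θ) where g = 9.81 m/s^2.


Formula: GZ = GM * sin(theta); RM = disp * g * GZ
Step 1 — GZ = 0.53 * sin(20°) = 0.53 * 0.34202 = 0.181271 m
Step 2 — RM = 12574000 * 9.81 * 0.181271 ≈ 22360000 N·m (5 s.f.)

22360000 N·m


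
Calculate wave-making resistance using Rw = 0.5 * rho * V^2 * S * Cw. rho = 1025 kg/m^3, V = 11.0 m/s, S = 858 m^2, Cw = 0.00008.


Formula: Rw = 0.5 * rho * V^2 * S * Cw
Step 1 — V^2 = 11.0^2 = 121.0
Step 2 — 0.5 * rho * V^2 = 0.5 * 1025 * 121.0 = 62012.5
Step 3 — Rw = 62012.5 * 858 * 0.00008 ≈ 4256.5 N (5 s.f.)

4256.5 N


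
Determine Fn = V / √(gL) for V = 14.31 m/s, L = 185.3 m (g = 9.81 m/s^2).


Formula: Fn = V / sqrt(g * L)
Step 1 — g * L = 9.81 * 185.3 = 1817.793
Step 2 — sqrt(g * L) = sqrt(1817.793) = 42.635584
Step 3 — Fn = 14.31 / 42.635584 ≈ 0.33564 (5 s.f.)

0.33564


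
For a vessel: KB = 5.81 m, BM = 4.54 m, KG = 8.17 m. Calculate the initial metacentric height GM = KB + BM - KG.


Formula: GM = KB + BM - KG
Step 1 — KM = KB + BM = 5.81 + 4.54 = 10.35 m
Step 2 — GM = KM - KG = 10.35 - 8.17 = 2.18 m

2.18 m


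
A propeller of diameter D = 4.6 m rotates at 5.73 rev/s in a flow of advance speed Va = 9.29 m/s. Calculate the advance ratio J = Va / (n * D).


Formula: J = Va / (n * D)
Step 1 — n * D = 5.73 * 4.6 = 26.358
Step 2 — J = 9.29 / 26.358 ≈ 0.35245 (5 s.f.)

0.35245


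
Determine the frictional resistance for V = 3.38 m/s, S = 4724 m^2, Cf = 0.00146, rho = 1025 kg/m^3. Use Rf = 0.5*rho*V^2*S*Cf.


Formula: Rf = 0.5 * rho * V^2 * S * Cf
Step 1 — V^2 = 3.38^2 = 11.4244
Step 2 — 0.5 * rho * V^2 = 0.5 * 1025 * 11.4244 = 5855.005
Step 3 — Rf = 5855.005 * 4724 * 0.00146 ≈ 40382 N (5 s.f.)

40382 N


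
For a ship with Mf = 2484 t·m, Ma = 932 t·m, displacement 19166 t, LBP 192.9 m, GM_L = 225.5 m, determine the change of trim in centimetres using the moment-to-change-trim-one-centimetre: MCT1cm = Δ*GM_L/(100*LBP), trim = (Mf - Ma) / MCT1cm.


Formula: net trimming moment = Mf - Ma; MCT1cm = Δ*GM_L/(100*LBP); trim = net moment / MCT1cm
Step 1 — net trimming moment = 2484 - 932 = 1552 t·m
Step 2 — MCT1cm = 19166 * 225.5 / (100 * 192.9) = 224.0504 t·m/cm
Step 3 — trim = 1552 / 224.0504 ≈ 6.9270 cm (5 s.f.)

6.9270 cm


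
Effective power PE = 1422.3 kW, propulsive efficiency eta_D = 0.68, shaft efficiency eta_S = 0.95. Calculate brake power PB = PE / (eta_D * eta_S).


Formula: PB = PE / (eta_D * eta_S)
Step 1 — combined efficiency = eta_D * eta_S = 0.68 * 0.95 = 0.646
Step 2 — PB = 1422.3 / 0.646 ≈ 2201.7 kW (5 s.f.)

2201.7 kW


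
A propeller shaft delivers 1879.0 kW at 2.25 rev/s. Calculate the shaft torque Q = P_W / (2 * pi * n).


Formula: Q = P_W / (2 * pi * n)
Step 1 — P_W = 1879.0 kW * 1000 = 1879000.0 W
Step 2 — 2 * pi * n = 2 * pi * 2.25 = 14.137167
Step 3 — Q = 1879000.0 / 14.137167 ≈ 132910 N·m (5 s.f.)

132910 N·m


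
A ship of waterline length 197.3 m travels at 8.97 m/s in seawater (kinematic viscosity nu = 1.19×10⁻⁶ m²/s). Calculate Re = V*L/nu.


Formula: Re = V * L / nu
Step 1 — V * L = 8.97 * 197.3 = 1769.781 m^2/s
Step 2 — Re = 1769.781 / 1.19e-6 = 1.49e+09

1.49e+09


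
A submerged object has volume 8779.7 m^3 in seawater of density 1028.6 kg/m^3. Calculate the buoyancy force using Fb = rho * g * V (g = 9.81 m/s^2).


Formula: Fb = rho * g * V
Substituting: Fb = 1028.6 * 9.81 * 8779.7
Intermediate: 1028.6 * 9.81 = 10090.566
Result: Fb = 10090.566 * 8779.7 ≈ 88592000 N (5 s.f.)

88592000 N


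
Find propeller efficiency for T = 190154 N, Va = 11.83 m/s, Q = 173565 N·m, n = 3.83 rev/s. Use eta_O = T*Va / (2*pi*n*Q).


Formula: eta = T * Va / (2 * pi * n * Q)
Step 1 — numerator = T * Va = 190154 * 11.83 = 2249521.82
Step 2 — 2 * pi * n = 2 * pi * 3.83 = 24.0646
Step 3 — denominator = 24.0646 * 173565 = 4176772.3
Step 4 — eta = 2249521.82 / 4176772.3 ≈ 0.53858 (5 s.f.)

0.53858


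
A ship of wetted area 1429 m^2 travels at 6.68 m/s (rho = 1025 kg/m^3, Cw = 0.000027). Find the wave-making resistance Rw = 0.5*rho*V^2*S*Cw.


Formula: Rw = 0.5 * rho * V^2 * S * Cw
Step 1 — V^2 = 6.68^2 = 44.6224
Step 2 — 0.5 * rho * V^2 = 0.5 * 1025 * 44.6224 = 22868.98
Step 3 — Rw = 22868.98 * 1429 * 0.000027 ≈ 882.35 N (5 s.f.)

882.35 N


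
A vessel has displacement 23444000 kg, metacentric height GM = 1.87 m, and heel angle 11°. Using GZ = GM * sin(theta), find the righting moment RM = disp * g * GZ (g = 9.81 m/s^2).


Formula: GZ = GM * sin(theta); RM = disp * g * GZ
Step 1 — GZ = 1.87 * sin(11°) = 1.87 * 0.190809 = 0.356813 m
Step 2 — RM = 23444000 * 9.81 * 0.356813 ≈ 82062000 N·m (5 s.f.)

82062000 N·m


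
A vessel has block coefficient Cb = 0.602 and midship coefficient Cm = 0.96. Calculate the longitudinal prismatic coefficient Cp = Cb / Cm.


Formula: Cp = Cb / Cm
Substituting: Cp = 0.602 / 0.96
Result: Cp ≈ 0.62708 (5 s.f.)

0.62708


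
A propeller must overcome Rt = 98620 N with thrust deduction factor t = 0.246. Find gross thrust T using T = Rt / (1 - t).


Formula: T = Rt / (1 - t)
Step 1 — (1 - t) = 1 - 0.246 = 0.754
Step 2 — T = 98620 / 0.754 ≈ 130800 N (5 s.f.)

130800 N


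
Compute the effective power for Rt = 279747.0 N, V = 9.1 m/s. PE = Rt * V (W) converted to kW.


Formula: PE = Rt * V / 1000 (kW)
Step 1 — PE (W) = 279747.0 * 9.1 = 2545697.7 W
Step 2 — PE (kW) = 2545697.7 / 1000 ≈ 2545.7 kW (5 s.f.)

2545.7 kW


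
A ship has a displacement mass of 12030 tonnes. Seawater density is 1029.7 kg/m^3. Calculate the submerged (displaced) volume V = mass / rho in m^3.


Formula: V = mass / rho
Step 1 — convert tonnes to kg: 12030 t * 1000 = 12030000 kg
Step 2 — V = 12030000 / 1029.7 ≈ 11683 m^3 (5 s.f.)

11683 m^3


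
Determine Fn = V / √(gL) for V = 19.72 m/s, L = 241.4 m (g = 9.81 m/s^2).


Formula: Fn = V / sqrt(g * L)
Step 1 — g * L = 9.81 * 241.4 = 2368.134
Step 2 — sqrt(g * L) = sqrt(2368.134) = 48.663477
Step 3 — Fn = 19.72 / 48.663477 ≈ 0.40523 (5 s.f.)

0.40523


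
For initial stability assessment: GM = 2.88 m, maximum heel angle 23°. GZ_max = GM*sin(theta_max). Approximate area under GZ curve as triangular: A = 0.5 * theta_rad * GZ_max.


Formula: GZ_max = GM * sin(theta); Area = 0.5 * theta_rad * GZ_max
Step 1 — GZ_max = 2.88 * sin(23°) = 2.88 * 0.390731 = 1.125305 m
Step 2 — theta_rad = 23 * pi/180 = 0.401426 rad
Step 3 — Area = 0.5 * 0.401426 * 1.125305 ≈ 0.22586 m·rad (5 s.f.)

0.22586 m·rad


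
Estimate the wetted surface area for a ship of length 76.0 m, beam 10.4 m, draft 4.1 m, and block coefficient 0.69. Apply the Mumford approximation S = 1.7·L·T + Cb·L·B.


Formula: S = 1.7*L*T + V/T with V = Cb*L*B*T, i.e. S = L * (1.7*T + Cb*B)
Step 1 — 1.7*T = 1.7 * 4.1 = 6.97 m
Step 2 — Cb*B = 0.69 * 10.4 = 7.176 m
Step 3 — 1.7*T + Cb*B = 6.97 + 7.176 = 14.146 m
Step 4 — S = 76.0 * 14.146 ≈ 1075.1 m^2 (5 s.f.)

1075.1 m^2


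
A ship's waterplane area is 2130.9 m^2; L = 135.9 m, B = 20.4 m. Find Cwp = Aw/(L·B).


Formula: Cwp = Aw / (L * B)
Step 1 — L * B = 135.9 * 20.4 = 2772.36 m^2
Step 2 — Cwp = 2130.9 / 2772.36 ≈ 0.76862 (5 s.f.)

0.76862


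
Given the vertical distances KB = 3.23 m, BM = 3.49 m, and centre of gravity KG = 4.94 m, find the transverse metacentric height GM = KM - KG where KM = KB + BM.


Formula: GM = KB + BM - KG
Step 1 — KM = KB + BM = 3.23 + 3.49 = 6.72 m
Step 2 — GM = KM - KG = 6.72 - 4.94 = 1.78 m

1.78 m


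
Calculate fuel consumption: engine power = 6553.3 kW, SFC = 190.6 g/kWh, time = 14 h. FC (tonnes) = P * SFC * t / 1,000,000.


Formula: FC (tonnes) = P * SFC * t / 1,000,000
Step 1 — P * SFC * t = 6553.3 * 190.6 * 14 = 17486825.72 g
Step 2 — FC (tonnes) = 17486825.72 / 1,000,000 ≈ 17.487 tonnes (5 s.f.)

17.487 tonnes


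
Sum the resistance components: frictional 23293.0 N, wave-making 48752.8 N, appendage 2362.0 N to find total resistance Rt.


Formula: Rt = Rf + Rw + Ra
Substituting: Rt = 23293.0 + 48752.8 + 2362.0
Result: Rt = 74407.8 N

74407.8 N


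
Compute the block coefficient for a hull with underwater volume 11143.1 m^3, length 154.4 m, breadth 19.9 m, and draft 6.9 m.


Formula: Cb = V / (L * B * T)
Step 1 — L * B * T = 154.4 * 19.9 * 6.9 = 21200.664 m^3
Step 2 — Cb = 11143.1 / 21200.664 ≈ 0.52560 (5 s.f.)

0.52560


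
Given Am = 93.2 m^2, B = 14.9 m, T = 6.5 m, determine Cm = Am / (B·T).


Formula: Cm = Am / (B * T)
Step 1 — B * T = 14.9 * 6.5 = 96.85 m^2
Step 2 — Cm = 93.2 / 96.85 ≈ 0.96231 (5 s.f.)

0.96231


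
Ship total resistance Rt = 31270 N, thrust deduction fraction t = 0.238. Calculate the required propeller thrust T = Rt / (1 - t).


Formula: T = Rt / (1 - t)
Step 1 — (1 - t) = 1 - 0.238 = 0.762
Step 2 — T = 31270 / 0.762 ≈ 41037 N (5 s.f.)

41037 N


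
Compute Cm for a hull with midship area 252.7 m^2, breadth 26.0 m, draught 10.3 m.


Formula: Cm = Am / (B * T)
Step 1 — B * T = 26.0 * 10.3 = 267.8 m^2
Step 2 — Cm = 252.7 / 267.8 ≈ 0.94361 (5 s.f.)

0.94361


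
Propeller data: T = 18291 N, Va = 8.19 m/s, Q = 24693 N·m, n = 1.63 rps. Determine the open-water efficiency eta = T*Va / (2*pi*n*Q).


Formula: eta = T * Va / (2 * pi * n * Q)
Step 1 — numerator = T * Va = 18291 * 8.19 = 149803.29
Step 2 — 2 * pi * n = 2 * pi * 1.63 = 10.241592
Step 3 — denominator = 10.241592 * 24693 = 252895.63
Step 4 — eta = 149803.29 / 252895.63 ≈ 0.59235 (5 s.f.)

0.59235


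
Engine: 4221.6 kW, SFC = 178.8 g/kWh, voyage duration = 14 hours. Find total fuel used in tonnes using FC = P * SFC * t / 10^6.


Formula: FC (tonnes) = P * SFC * t / 1,000,000
Step 1 — P * SFC * t = 4221.6 * 178.8 * 14 = 10567509.12 g
Step 2 — FC (tonnes) = 10567509.12 / 1,000,000 ≈ 10.568 tonnes (5 s.f.)

10.568 tonnes


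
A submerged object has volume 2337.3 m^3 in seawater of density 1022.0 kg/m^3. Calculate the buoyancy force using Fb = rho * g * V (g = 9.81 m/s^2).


Formula: Fb = rho * g * V
Substituting: Fb = 1022.0 * 9.81 * 2337.3
Intermediate: 1022.0 * 9.81 = 10025.82
Result: Fb = 10025.82 * 2337.3 ≈ 23433000 N (5 s.f.)

23433000 N


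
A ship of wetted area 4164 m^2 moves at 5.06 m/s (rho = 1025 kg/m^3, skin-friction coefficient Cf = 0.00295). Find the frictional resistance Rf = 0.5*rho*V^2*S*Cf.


Formula: Rf = 0.5 * rho * V^2 * S * Cf
Step 1 — V^2 = 5.06^2 = 25.6036
Step 2 — 0.5 * rho * V^2 = 0.5 * 1025 * 25.6036 = 13121.845
Step 3 — Rf = 13121.845 * 4164 * 0.00295 ≈ 161190 N (5 s.f.)

161190 N


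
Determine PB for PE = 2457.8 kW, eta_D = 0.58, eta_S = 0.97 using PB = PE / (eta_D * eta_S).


Formula: PB = PE / (eta_D * eta_S)
Step 1 — combined efficiency = eta_D * eta_S = 0.58 * 0.97 = 0.5626
Step 2 — PB = 2457.8 / 0.5626 ≈ 4368.6 kW (5 s.f.)

4368.6 kW


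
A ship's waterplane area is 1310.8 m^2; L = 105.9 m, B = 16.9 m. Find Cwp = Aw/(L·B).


Formula: Cwp = Aw / (L * B)
Step 1 — L * B = 105.9 * 16.9 = 1789.71 m^2
Step 2 — Cwp = 1310.8 / 1789.71 ≈ 0.73241 (5 s.f.)

0.73241


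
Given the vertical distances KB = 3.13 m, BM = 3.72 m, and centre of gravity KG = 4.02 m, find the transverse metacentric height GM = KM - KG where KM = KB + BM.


Formula: GM = KB + BM - KG
Step 1 — KM = KB + BM = 3.13 + 3.72 = 6.85 m
Step 2 — GM = KM - KG = 6.85 - 4.02 = 2.83 m

2.83 m


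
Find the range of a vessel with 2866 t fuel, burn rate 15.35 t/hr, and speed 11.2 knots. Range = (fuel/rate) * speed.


Formula: endurance = fuel / rate; range = endurance * speed
Step 1 — endurance = 2866 / 15.35 = 186.7101 hours
Step 2 — range = 186.7101 * 11.2 ≈ 2091.2 nautical miles (5 s.f.)

2091.2 NM


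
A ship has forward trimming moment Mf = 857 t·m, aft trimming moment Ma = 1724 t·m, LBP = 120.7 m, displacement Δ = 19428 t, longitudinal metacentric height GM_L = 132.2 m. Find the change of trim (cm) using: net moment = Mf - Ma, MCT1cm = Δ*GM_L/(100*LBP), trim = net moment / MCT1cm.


Formula: net trimming moment = Mf - Ma; MCT1cm = Δ*GM_L/(100*LBP); trim = net moment / MCT1cm
Step 1 — net trimming moment = 857 - 1724 = -867 t·m
Step 2 — MCT1cm = 19428 * 132.2 / (100 * 120.7) = 212.7905 t·m/cm
Step 3 — trim = -867 / 212.7905 ≈ -4.0744 cm (5 s.f.)

-4.0744 cm


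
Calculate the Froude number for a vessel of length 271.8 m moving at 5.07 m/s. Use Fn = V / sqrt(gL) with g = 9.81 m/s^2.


Formula: Fn = V / sqrt(g * L)
Step 1 — g * L = 9.81 * 271.8 = 2666.358
Step 2 — sqrt(g * L) = sqrt(2666.358) = 51.636789
Step 3 — Fn = 5.07 / 51.636789 ≈ 0.098186 (5 s.f.)

0.098186


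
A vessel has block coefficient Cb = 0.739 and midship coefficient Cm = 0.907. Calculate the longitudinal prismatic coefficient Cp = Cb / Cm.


Formula: Cp = Cb / Cm
Substituting: Cp = 0.739 / 0.907
Result: Cp ≈ 0.81477 (5 s.f.)

0.81477


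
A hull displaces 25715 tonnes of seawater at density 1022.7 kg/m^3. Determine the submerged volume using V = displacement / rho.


Formula: V = mass / rho
Step 1 — convert tonnes to kg: 25715 t * 1000 = 25715000 kg
Step 2 — V = 25715000 / 1022.7 ≈ 25144 m^3 (5 s.f.)

25144 m^3


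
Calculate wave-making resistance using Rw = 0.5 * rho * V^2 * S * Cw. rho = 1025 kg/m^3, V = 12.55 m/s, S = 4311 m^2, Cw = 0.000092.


Formula: Rw = 0.5 * rho * V^2 * S * Cw
Step 1 — V^2 = 12.55^2 = 157.5025
Step 2 — 0.5 * rho * V^2 = 0.5 * 1025 * 157.5025 = 80720.03125
Step 3 — Rw = 80720.03125 * 4311 * 0.000092 ≈ 32015 N (5 s.f.)

32015 N


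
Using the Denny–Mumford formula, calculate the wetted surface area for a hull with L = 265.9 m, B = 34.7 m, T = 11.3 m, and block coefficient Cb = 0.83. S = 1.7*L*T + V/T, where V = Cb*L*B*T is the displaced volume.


Formula: S = 1.7*L*T + V/T with V = Cb*L*B*T, i.e. S = L * (1.7*T + Cb*B)
Step 1 — 1.7*T = 1.7 * 11.3 = 19.21 m
Step 2 — Cb*B = 0.83 * 34.7 = 28.801 m
Step 3 — 1.7*T + Cb*B = 19.21 + 28.801 = 48.011 m
Step 4 — S = 265.9 * 48.011 ≈ 12766 m^2 (5 s.f.)

12766 m^2


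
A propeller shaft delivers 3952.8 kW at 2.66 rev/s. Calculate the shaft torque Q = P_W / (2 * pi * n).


Formula: Q = P_W / (2 * pi * n)
Step 1 — P_W = 3952.8 kW * 1000 = 3952800.0 W
Step 2 — 2 * pi * n = 2 * pi * 2.66 = 16.713273
Step 3 — Q = 3952800.0 / 16.713273 ≈ 236510 N·m (5 s.f.)

236510 N·m


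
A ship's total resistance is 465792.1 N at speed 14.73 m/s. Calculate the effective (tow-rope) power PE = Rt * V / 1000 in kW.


Formula: PE = Rt * V / 1000 (kW)
Step 1 — PE (W) = 465792.1 * 14.73 = 6861117.633 W
Step 2 — PE (kW) = 6861117.633 / 1000 ≈ 6861.1 kW (5 s.f.)

6861.1 kW


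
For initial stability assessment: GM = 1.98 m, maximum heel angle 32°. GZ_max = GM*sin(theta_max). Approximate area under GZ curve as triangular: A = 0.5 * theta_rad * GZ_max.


Formula: GZ_max = GM * sin(theta); Area = 0.5 * theta_rad * GZ_max
Step 1 — GZ_max = 1.98 * sin(32°) = 1.98 * 0.529919 = 1.04924 m
Step 2 — theta_rad = 32 * pi/180 = 0.558505 rad
Step 3 — Area = 0.5 * 0.558505 * 1.04924 ≈ 0.29300 m·rad (5 s.f.)

0.29300 m·rad


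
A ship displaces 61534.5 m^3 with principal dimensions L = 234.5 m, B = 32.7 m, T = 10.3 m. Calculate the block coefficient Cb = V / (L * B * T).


Formula: Cb = V / (L * B * T)
Step 1 — L * B * T = 234.5 * 32.7 * 10.3 = 78981.945 m^3
Step 2 — Cb = 61534.5 / 78981.945 ≈ 0.77910 (5 s.f.)

0.77910


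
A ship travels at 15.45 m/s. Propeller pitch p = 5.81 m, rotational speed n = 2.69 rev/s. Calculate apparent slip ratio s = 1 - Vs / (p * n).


Formula: s = 1 - Vs / (p * n)
Step 1 — p * n = 5.81 * 2.69 = 15.6289
Step 2 — Vs / (p*n) = 15.45 / 15.6289 = 0.988553 (6 d.p.)
Step 3 — s = 1 - 0.988553 = 0.011447

0.011447


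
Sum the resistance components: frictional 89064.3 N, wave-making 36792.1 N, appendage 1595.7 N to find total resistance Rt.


Formula: Rt = Rf + Rw + Ra
Substituting: Rt = 89064.3 + 36792.1 + 1595.7
Result: Rt = 127452.1 N

127452.1 N


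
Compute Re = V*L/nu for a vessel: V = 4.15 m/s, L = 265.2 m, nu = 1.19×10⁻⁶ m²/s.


Formula: Re = V * L / nu
Step 1 — V * L = 4.15 * 265.2 = 1100.58 m^2/s
Step 2 — Re = 1100.58 / 1.19e-6 = 9.25e+08

9.25e+08


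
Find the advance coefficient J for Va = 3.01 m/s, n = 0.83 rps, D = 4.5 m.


Formula: J = Va / (n * D)
Step 1 — n * D = 0.83 * 4.5 = 3.735
Step 2 — J = 3.01 / 3.735 ≈ 0.80589 (5 s.f.)

0.80589


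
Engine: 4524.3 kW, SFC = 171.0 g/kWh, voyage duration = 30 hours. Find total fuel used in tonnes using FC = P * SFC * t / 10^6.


Formula: FC (tonnes) = P * SFC * t / 1,000,000
Step 1 — P * SFC * t = 4524.3 * 171.0 * 30 = 23209659.0 g
Step 2 — FC (tonnes) = 23209659.0 / 1,000,000 ≈ 23.210 tonnes (5 s.f.)

23.210 tonnes


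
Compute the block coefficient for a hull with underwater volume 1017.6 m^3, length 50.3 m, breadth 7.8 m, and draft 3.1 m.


Formula: Cb = V / (L * B * T)
Step 1 — L * B * T = 50.3 * 7.8 * 3.1 = 1216.254 m^3
Step 2 — Cb = 1017.6 / 1216.254 ≈ 0.83667 (5 s.f.)

0.83667


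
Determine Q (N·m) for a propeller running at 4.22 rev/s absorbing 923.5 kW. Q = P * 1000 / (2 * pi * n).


Formula: Q = P_W / (2 * pi * n)
Step 1 — P_W = 923.5 kW * 1000 = 923500.0 W
Step 2 — 2 * pi * n = 2 * pi * 4.22 = 26.515042
Step 3 — Q = 923500.0 / 26.515042 ≈ 34829 N·m (5 s.f.)

34829 N·m


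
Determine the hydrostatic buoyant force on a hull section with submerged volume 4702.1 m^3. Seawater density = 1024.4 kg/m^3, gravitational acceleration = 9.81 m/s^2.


Formula: Fb = rho * g * V
Substituting: Fb = 1024.4 * 9.81 * 4702.1
Intermediate: 1024.4 * 9.81 = 10049.364
Result: Fb = 10049.364 * 4702.1 ≈ 47253000 N (5 s.f.)

47253000 N


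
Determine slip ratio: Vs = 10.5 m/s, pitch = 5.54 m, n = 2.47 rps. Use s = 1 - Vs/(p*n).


Formula: s = 1 - Vs / (p * n)
Step 1 — p * n = 5.54 * 2.47 = 13.6838
Step 2 — Vs / (p*n) = 10.5 / 13.6838 = 0.767331 (6 d.p.)
Step 3 — s = 1 - 0.767331 = 0.232669

0.232669


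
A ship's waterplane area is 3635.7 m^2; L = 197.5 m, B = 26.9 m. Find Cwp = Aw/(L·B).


Formula: Cwp = Aw / (L * B)
Step 1 — L * B = 197.5 * 26.9 = 5312.75 m^2
Step 2 — Cwp = 3635.7 / 5312.75 ≈ 0.68433 (5 s.f.)

0.68433


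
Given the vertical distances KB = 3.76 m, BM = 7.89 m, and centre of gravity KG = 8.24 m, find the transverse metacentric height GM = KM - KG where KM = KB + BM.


Formula: GM = KB + BM - KG
Step 1 — KM = KB + BM = 3.76 + 7.89 = 11.65 m
Step 2 — GM = KM - KG = 11.65 - 8.24 = 3.41 m

3.41 m


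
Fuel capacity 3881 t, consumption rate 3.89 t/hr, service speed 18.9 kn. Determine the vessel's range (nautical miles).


Formula: endurance = fuel / rate; range = endurance * speed
Step 1 — endurance = 3881 / 3.89 = 997.6864 hours
Step 2 — range = 997.6864 * 18.9 ≈ 18856 nautical miles (5 s.f.)

18856 NM


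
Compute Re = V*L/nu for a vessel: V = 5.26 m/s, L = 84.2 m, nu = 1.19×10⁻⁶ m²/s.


Formula: Re = V * L / nu
Step 1 — V * L = 5.26 * 84.2 = 442.892 m^2/s
Step 2 — Re = 442.892 / 1.19e-6 = 3.72e+08

3.72e+08


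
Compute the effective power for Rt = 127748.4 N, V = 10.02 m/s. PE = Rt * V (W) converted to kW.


Formula: PE = Rt * V / 1000 (kW)
Step 1 — PE (W) = 127748.4 * 10.02 = 1280038.968 W
Step 2 — PE (kW) = 1280038.968 / 1000 ≈ 1280.0 kW (5 s.f.)

1280.0 kW


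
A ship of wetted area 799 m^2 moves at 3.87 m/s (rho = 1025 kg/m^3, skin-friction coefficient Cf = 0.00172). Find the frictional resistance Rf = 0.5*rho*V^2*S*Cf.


Formula: Rf = 0.5 * rho * V^2 * S * Cf
Step 1 — V^2 = 3.87^2 = 14.9769
Step 2 — 0.5 * rho * V^2 = 0.5 * 1025 * 14.9769 = 7675.66125
Step 3 — Rf = 7675.66125 * 799 * 0.00172 ≈ 10549 N (5 s.f.)

10549 N


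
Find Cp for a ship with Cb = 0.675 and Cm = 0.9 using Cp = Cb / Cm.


Formula: Cp = Cb / Cm
Substituting: Cp = 0.675 / 0.9
Result: Cp ≈ 0.75000 (5 s.f.)

0.75000


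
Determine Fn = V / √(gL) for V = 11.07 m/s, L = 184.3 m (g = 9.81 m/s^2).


Formula: Fn = V / sqrt(g * L)
Step 1 — g * L = 9.81 * 184.3 = 1807.983
Step 2 — sqrt(g * L) = sqrt(1807.983) = 42.520383
Step 3 — Fn = 11.07 / 42.520383 ≈ 0.26035 (5 s.f.)

0.26035


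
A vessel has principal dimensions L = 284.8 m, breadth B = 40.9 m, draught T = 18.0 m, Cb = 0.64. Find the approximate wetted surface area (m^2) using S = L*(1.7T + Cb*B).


Formula: S = 1.7*L*T + V/T with V = Cb*L*B*T, i.e. S = L * (1.7*T + Cb*B)
Step 1 — 1.7*T = 1.7 * 18.0 = 30.6 m
Step 2 — Cb*B = 0.64 * 40.9 = 26.176 m
Step 3 — 1.7*T + Cb*B = 30.6 + 26.176 = 56.776 m
Step 4 — S = 284.8 * 56.776 ≈ 16170 m^2 (5 s.f.)

16170 m^2


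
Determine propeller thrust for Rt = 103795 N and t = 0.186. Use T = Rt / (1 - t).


Formula: T = Rt / (1 - t)
Step 1 — (1 - t) = 1 - 0.186 = 0.814
Step 2 — T = 103795 / 0.814 ≈ 127510 N (5 s.f.)

127510 N


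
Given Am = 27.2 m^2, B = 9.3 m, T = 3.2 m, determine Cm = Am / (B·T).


Formula: Cm = Am / (B * T)
Step 1 — B * T = 9.3 * 3.2 = 29.76 m^2
Step 2 — Cm = 27.2 / 29.76 ≈ 0.91398 (5 s.f.)

0.91398


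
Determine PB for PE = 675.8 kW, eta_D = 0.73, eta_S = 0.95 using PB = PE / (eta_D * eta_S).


Formula: PB = PE / (eta_D * eta_S)
Step 1 — combined efficiency = eta_D * eta_S = 0.73 * 0.95 = 0.6935
Step 2 — PB = 675.8 / 0.6935 ≈ 974.48 kW (5 s.f.)

974.48 kW


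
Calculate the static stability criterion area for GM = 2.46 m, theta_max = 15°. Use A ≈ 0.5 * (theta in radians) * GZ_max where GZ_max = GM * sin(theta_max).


Formula: GZ_max = GM * sin(theta); Area = 0.5 * theta_rad * GZ_max
Step 1 — GZ_max = 2.46 * sin(15°) = 2.46 * 0.258819 = 0.636695 m
Step 2 — theta_rad = 15 * pi/180 = 0.261799 rad
Step 3 — Area = 0.5 * 0.261799 * 0.636695 ≈ 0.083343 m·rad (5 s.f.)

0.083343 m·rad


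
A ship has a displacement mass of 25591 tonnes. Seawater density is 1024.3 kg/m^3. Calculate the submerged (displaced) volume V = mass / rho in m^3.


Formula: V = mass / rho
Step 1 — convert tonnes to kg: 25591 t * 1000 = 25591000 kg
Step 2 — V = 25591000 / 1024.3 ≈ 24984 m^3 (5 s.f.)

24984 m^3


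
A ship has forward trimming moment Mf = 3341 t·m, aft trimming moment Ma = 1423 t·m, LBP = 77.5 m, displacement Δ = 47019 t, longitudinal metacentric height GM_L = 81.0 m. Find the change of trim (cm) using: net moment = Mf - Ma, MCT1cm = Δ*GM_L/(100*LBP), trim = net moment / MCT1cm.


Formula: net trimming moment = Mf - Ma; MCT1cm = Δ*GM_L/(100*LBP); trim = net moment / MCT1cm
Step 1 — net trimming moment = 3341 - 1423 = 1918 t·m
Step 2 — MCT1cm = 47019 * 81.0 / (100 * 77.5) = 491.4244 t·m/cm
Step 3 — trim = 1918 / 491.4244 ≈ 3.9029 cm (5 s.f.)

3.9029 cm


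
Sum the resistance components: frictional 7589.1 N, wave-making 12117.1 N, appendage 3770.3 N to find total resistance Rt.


Formula: Rt = Rf + Rw + Ra
Substituting: Rt = 7589.1 + 12117.1 + 3770.3
Result: Rt = 23476.5 N

23476.5 N


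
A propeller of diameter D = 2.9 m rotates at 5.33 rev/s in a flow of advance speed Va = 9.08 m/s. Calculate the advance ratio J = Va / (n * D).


Formula: J = Va / (n * D)
Step 1 — n * D = 5.33 * 2.9 = 15.457
Step 2 — J = 9.08 / 15.457 ≈ 0.58744 (5 s.f.)

0.58744


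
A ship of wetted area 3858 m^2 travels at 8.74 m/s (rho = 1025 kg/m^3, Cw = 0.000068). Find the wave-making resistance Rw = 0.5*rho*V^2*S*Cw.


Formula: Rw = 0.5 * rho * V^2 * S * Cw
Step 1 — V^2 = 8.74^2 = 76.3876
Step 2 — 0.5 * rho * V^2 = 0.5 * 1025 * 76.3876 = 39148.645
Step 3 — Rw = 39148.645 * 3858 * 0.000068 ≈ 10270 N (5 s.f.)

10270 N


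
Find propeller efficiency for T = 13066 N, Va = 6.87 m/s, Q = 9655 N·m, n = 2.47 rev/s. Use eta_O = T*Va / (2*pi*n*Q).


Formula: eta = T * Va / (2 * pi * n * Q)
Step 1 — numerator = T * Va = 13066 * 6.87 = 89763.42
Step 2 — 2 * pi * n = 2 * pi * 2.47 = 15.519468
Step 3 — denominator = 15.519468 * 9655 = 149840.46
Step 4 — eta = 89763.42 / 149840.46 ≈ 0.59906 (5 s.f.)

0.59906


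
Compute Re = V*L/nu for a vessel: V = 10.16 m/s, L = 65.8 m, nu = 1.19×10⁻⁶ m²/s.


Formula: Re = V * L / nu
Step 1 — V * L = 10.16 * 65.8 = 668.528 m^2/s
Step 2 — Re = 668.528 / 1.19e-6 = 5.62e+08

5.62e+08


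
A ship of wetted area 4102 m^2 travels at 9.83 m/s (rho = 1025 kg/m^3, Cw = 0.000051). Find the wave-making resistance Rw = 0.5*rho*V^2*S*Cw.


Formula: Rw = 0.5 * rho * V^2 * S * Cw
Step 1 — V^2 = 9.83^2 = 96.6289
Step 2 — 0.5 * rho * V^2 = 0.5 * 1025 * 96.6289 = 49522.31125
Step 3 — Rw = 49522.31125 * 4102 * 0.000051 ≈ 10360 N (5 s.f.)

10360 N
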